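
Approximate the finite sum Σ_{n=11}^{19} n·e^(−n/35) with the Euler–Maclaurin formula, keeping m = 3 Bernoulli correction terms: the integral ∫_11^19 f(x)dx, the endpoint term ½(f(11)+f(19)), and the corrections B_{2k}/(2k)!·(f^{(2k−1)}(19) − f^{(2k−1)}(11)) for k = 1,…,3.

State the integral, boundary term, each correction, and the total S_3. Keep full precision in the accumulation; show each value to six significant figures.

∫_11^19 x·e^(−x/35) dx evaluates to 77.5478.
½[f(11) + f(19)] = ½[8.03341 + 11.0406] = 9.53702.
Running total after boundary: 87.0848.
Correction k=1: B_{2}/2! · (f^{(1)}(19) − f^{(1)}(11)) = 1/12 · (0.265639 − 0.500784) = -0.0195954.
After k=1: 87.0652.
Correction k=2: B_{4}/4! · (f^{(3)}(19) − f^{(3)}(11)) = −1/720 · (0.00116556 − 0.00160115) = 6.04982e-07.
After k=2: 87.0652.
Correction k=3: B_{6}/6! · (f^{(5)}(19) − f^{(5)}(11)) = 1/30240 · (1.72594e-06 − 2.28040e-06) = -1.83355e-11.

S_3 ≈ 87.0652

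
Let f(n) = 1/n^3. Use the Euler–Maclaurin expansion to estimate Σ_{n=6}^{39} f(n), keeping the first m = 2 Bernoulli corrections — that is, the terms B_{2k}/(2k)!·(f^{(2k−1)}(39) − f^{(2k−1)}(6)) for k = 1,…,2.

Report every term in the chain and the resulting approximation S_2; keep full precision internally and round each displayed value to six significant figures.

S_2 ≈ 0.0160744

∫_6^39 1/x^3 dx evaluates to 0.0135602.
Endpoint term: (f(6) + f(39))/2 = (0.00462963 + 1.68580e-05)/2 = 0.00232324.
Integral + boundary = 0.0158834.
Order-1 term: 1/12 · (-1.29677e-06 − (-0.00231481)) = 0.000192793.
Partial sum through k=1: 0.0160762.
Order-2 term: −1/720 · (-1.70515e-08 − (-0.00128601)) = -1.78610e-06.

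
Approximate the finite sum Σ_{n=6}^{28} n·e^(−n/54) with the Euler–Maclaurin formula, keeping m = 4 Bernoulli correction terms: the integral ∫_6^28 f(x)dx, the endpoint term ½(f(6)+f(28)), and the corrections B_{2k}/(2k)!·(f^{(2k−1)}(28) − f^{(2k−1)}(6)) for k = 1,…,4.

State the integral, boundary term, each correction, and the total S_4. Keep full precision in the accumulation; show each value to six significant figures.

Integral: ∫_6^28 x·e^(−x/54) dx = 262.839.
½[f(6) + f(28)] = ½[5.36904 + 16.6713] = 11.0201.
Running total after boundary: 273.860.
Order-1 term: 1/12 · (0.286675 − 0.795413) = -0.0423948.
Partial sum through k=1: 273.817.
Order-2 term: −1/720 · (0.000506680 − 0.000886520) = 5.27555e-07.
Partial sum through k=2: 273.817.
Order-3 term: 1/30240 · (3.13803e-07 − 5.14494e-07) = -6.63661e-12.
Partial sum through k=3: 273.817.
Order-4 term: −1/1209600 · (1.55640e-10 − 2.48617e-10) = 7.68661e-17.

S_4 ≈ 273.817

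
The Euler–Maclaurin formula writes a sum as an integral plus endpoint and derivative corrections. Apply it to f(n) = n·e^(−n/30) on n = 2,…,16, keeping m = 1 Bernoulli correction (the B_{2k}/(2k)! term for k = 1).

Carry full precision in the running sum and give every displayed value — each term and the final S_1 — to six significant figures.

S_1 ≈ 94.0937

The integral term ∫_2^16 x·e^(−x/30) dx = 88.5149.
Boundary: ½(f(2) + f(16)) = ½(1.87101 + 9.38634) = 5.62868.
So far: 94.1436.
k=1: B_{2}/(2)! × [f^{(1)}(16) − f^{(1)}(2)] = 1/12 × (0.273768 − 0.873140) = -0.0499476.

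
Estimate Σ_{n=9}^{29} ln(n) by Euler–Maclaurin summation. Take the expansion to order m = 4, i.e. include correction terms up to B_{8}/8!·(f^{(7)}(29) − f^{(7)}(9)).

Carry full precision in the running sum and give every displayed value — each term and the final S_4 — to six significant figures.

S_4 ≈ 60.6524

The integral term ∫_9^29 ln(x) dx = 57.8766.
Boundary: ½(f(9) + f(29)) = ½(2.19722 + 3.36730) = 2.78226.
Running total after boundary: 60.6588.
Order-1 term: 1/12 · (0.0344828 − 0.111111) = -0.00638570.
Running total after k=1: 60.6524.
Order-2 term: −1/720 · (8.20042e-05 − 0.00274348) = 3.69650e-06.
Running total after k=2: 60.6524.
Order-3 term: 1/30240 · (1.17010e-06 − 0.000406442) = -1.34019e-08.
Running total after k=3: 60.6524.
Order-4 term: −1/1209600 · (4.17394e-08 − 0.000150534) = 1.24415e-10.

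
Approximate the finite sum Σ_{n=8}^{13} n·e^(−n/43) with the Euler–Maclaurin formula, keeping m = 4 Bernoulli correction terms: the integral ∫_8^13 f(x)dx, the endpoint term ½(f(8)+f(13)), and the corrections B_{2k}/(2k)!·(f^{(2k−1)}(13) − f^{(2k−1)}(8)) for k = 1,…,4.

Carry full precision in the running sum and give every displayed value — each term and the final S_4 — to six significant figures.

S_4 ≈ 49.0705

The integral term ∫_8^13 x·e^(−x/43) dx = 40.9588.
Endpoint term: (f(8) + f(13))/2 = (6.64188 + 9.60827)/2 = 8.12507.
Integral + boundary = 49.0839.
Order-1 term: 1/12 · (0.515649 − 0.675773) = -0.0133436.
Partial sum through k=1: 49.0705.
Order-2 term: −1/720 · (0.00107834 − 0.00126352) = 2.57195e-07.
Partial sum through k=2: 49.0705.
Order-3 term: 1/30240 · (1.01557e-06 − 1.16904e-06) = -5.07497e-12.
Partial sum through k=3: 49.0705.
Order-4 term: −1/1209600 · (7.83096e-10 − 8.94931e-10) = 9.24561e-17.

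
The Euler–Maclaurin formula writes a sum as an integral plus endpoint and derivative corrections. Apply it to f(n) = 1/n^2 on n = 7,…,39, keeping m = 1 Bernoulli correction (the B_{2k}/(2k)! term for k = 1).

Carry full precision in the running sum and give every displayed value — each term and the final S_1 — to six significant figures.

S_1 ≈ 0.128232

The integral term ∫_7^39 1/x^2 dx = 0.117216.
Endpoint term: (f(7) + f(39))/2 = (0.0204082 + 0.000657462)/2 = 0.0105328.
Integral + boundary = 0.127749.
Correction k=1: B_{2}/2! · (f^{(1)}(39) − f^{(1)}(7)) = 1/12 · (-3.37160e-05 − (-0.00583090)) = 0.000483099.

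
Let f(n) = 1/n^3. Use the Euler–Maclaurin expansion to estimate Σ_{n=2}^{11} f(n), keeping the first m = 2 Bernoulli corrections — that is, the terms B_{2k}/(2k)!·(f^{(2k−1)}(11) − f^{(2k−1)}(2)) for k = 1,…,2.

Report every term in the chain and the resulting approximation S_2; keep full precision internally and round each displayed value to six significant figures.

S_2 ≈ 0.198049

Integral: ∫_2^11 1/x^3 dx = 0.120868.
Boundary: ½(f(2) + f(11)) = ½(0.125000 + 0.000751315) = 0.0628757.
Integral + boundary = 0.183743.
Order-1 term: 1/12 · (-0.000204904 − (-0.187500)) = 0.0156079.
After k=1: 0.199351.
Order-2 term: −1/720 · (-3.38684e-05 − (-0.937500)) = -0.00130204.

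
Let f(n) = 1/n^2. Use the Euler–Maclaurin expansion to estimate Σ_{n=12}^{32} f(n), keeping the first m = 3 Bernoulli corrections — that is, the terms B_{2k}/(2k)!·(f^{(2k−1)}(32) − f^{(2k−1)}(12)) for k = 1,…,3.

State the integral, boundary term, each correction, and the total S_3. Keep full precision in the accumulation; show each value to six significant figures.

∫_12^32 1/x^2 dx evaluates to 0.0520833.
Boundary: ½(f(12) + f(32)) = ½(0.00694444 + 0.000976562) = 0.00396050.
Integral + boundary = 0.0560438.
Order-1 term: 1/12 · (-6.10352e-05 − (-0.00115741)) = 9.13644e-05.
Partial sum through k=1: 0.0561352.
Order-2 term: −1/720 · (-7.15256e-07 − (-9.64506e-05)) = -1.32966e-07.
Partial sum through k=2: 0.0561351.
Order-3 term: 1/30240 · (-2.09548e-08 − (-2.00939e-05)) = 6.63787e-10.

S_3 ≈ 0.0561351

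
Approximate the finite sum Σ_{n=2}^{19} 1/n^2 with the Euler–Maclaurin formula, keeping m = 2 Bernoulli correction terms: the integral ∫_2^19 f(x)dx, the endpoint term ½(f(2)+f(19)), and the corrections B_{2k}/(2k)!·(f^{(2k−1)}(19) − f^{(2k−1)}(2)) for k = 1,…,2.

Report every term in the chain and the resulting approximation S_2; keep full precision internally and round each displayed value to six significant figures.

S_2 ≈ 0.593521

Integral: ∫_2^19 1/x^2 dx = 0.447368.
Endpoint term: (f(2) + f(19))/2 = (0.250000 + 0.00277008)/2 = 0.126385.
So far: 0.573753.
Order-1 term: 1/12 · (-0.000291588 − (-0.250000)) = 0.0208090.
Running total after k=1: 0.594562.
Order-2 term: −1/720 · (-9.69267e-06 − (-0.750000)) = -0.00104165.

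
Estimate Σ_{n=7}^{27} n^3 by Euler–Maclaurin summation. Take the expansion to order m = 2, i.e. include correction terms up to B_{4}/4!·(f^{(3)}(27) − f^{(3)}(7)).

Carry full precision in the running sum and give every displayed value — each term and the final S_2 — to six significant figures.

S_2 ≈ 142443

The integral term ∫_7^27 x^3 dx = 132260.
½[f(7) + f(27)] = ½[343.000 + 19683.0] = 10013.0.
Integral + boundary = 142273.
k=1: B_{2}/(2)! × [f^{(1)}(27) − f^{(1)}(7)] = 1/12 × (2187.00 − 147.000) = 170.000.
Running total after k=1: 142443.
k=2: B_{4}/(4)! × [f^{(3)}(27) − f^{(3)}(7)] = −1/720 × (6.00000 − 6.00000) = 0.00000.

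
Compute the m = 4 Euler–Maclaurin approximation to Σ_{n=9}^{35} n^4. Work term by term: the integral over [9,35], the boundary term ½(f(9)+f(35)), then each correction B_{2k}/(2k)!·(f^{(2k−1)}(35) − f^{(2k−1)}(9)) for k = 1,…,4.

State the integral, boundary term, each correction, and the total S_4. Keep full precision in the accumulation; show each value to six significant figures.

∫_9^35 x^4 dx evaluates to 1.04926e+07.
½[f(9) + f(35)] = ½[6561.00 + 1.50062e+06] = 753593.
So far: 1.12462e+07.
Correction k=1: B_{2}/2! · (f^{(1)}(35) − f^{(1)}(9)) = 1/12 · (171500 − 2916.00) = 14048.7.
Partial sum through k=1: 1.12602e+07.
Correction k=2: B_{4}/4! · (f^{(3)}(35) − f^{(3)}(9)) = −1/720 · (840.000 − 216.000) = -0.866667.
Partial sum through k=2: 1.12602e+07.
Correction k=3: B_{6}/6! · (f^{(5)}(35) − f^{(5)}(9)) = 1/30240 · (0.00000 − 0.00000) = 0.00000.
Partial sum through k=3: 1.12602e+07.
Correction k=4: B_{8}/8! · (f^{(7)}(35) − f^{(7)}(9)) = −1/1209600 · (0.00000 − 0.00000) = 0.00000.

S_4 ≈ 1.12602e+07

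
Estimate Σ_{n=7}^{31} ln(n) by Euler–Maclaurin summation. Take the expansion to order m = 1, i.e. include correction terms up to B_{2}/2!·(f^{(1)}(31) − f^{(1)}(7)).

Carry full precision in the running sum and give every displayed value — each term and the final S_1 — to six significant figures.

S_1 ≈ 71.5130

∫_7^31 ln(x) dx evaluates to 68.8322.
Endpoint term: (f(7) + f(31))/2 = (1.94591 + 3.43399)/2 = 2.68995.
Running total after boundary: 71.5222.
Order-1 term: 1/12 · (0.0322581 − 0.142857) = -0.00921659.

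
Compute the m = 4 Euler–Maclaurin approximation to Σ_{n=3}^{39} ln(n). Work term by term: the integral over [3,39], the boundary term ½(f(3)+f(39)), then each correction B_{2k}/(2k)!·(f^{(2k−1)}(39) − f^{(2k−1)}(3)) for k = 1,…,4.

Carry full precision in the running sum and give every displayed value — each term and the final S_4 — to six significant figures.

∫_3^39 ln(x) dx evaluates to 103.583.
Boundary: ½(f(3) + f(39)) = ½(1.09861 + 3.66356) = 2.38109.
Integral + boundary = 105.964.
Correction k=1: B_{2}/2! · (f^{(1)}(39) − f^{(1)}(3)) = 1/12 · (0.0256410 − 0.333333) = -0.0256410.
After k=1: 105.939.
Correction k=2: B_{4}/4! · (f^{(3)}(39) − f^{(3)}(3)) = −1/720 · (3.37160e-05 − 0.0740741) = 0.000102834.
After k=2: 105.939.
Correction k=3: B_{6}/6! · (f^{(5)}(39) − f^{(5)}(3)) = 1/30240 · (2.66004e-07 − 0.0987654) = -3.26604e-06.
After k=3: 105.939.
Correction k=4: B_{8}/8! · (f^{(7)}(39) − f^{(7)}(3)) = −1/1209600 · (5.24663e-09 − 0.329218) = 2.72171e-07.

S_4 ≈ 105.939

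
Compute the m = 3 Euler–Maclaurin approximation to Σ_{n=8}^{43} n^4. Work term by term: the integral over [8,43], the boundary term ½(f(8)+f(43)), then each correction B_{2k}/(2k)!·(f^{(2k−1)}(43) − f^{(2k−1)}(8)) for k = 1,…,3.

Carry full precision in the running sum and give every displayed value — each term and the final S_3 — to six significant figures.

The integral term ∫_8^43 x^4 dx = 2.93951e+07.
Boundary: ½(f(8) + f(43)) = ½(4096.00 + 3.41880e+06) = 1.71145e+06.
Running total after boundary: 3.11066e+07.
k=1: B_{2}/(2)! × [f^{(1)}(43) − f^{(1)}(8)] = 1/12 × (318028 − 2048.00) = 26331.7.
Partial sum through k=1: 3.11329e+07.
k=2: B_{4}/(4)! × [f^{(3)}(43) − f^{(3)}(8)] = −1/720 × (1032.00 − 192.000) = -1.16667.
Partial sum through k=2: 3.11329e+07.
k=3: B_{6}/(6)! × [f^{(5)}(43) − f^{(5)}(8)] = 1/30240 × (0.00000 − 0.00000) = 0.00000.

S_3 ≈ 3.11329e+07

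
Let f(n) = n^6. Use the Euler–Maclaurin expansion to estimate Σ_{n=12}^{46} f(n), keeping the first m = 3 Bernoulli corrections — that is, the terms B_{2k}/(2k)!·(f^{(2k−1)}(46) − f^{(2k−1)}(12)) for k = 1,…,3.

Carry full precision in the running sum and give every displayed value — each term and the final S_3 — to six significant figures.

S_3 ≈ 6.70960e+10

∫_12^46 x^6 dx evaluates to 6.22545e+10.
Boundary: ½(f(12) + f(46)) = ½(2.98598e+06 + 9.47430e+09) = 4.73864e+09.
Running total after boundary: 6.69932e+10.
k=1: B_{2}/(2)! × [f^{(1)}(46) − f^{(1)}(12)] = 1/12 × (1.23578e+09 − 1.49299e+06) = 1.02857e+08.
Running total after k=1: 6.70960e+10.
k=2: B_{4}/(4)! × [f^{(3)}(46) − f^{(3)}(12)] = −1/720 × (1.16803e+07 − 207360) = -15934.7.
Running total after k=2: 6.70960e+10.
k=3: B_{6}/(6)! × [f^{(5)}(46) − f^{(5)}(12)] = 1/30240 × (33120.0 − 8640.00) = 0.809524.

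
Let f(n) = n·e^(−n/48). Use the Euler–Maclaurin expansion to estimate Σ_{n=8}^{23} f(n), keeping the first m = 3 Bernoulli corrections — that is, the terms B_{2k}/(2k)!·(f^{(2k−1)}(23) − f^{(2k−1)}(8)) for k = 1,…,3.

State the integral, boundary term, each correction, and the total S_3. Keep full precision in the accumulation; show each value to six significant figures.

S_3 ≈ 175.247

Integral: ∫_8^23 x·e^(−x/48) dx = 164.771.
Boundary: ½(f(8) + f(23)) = ½(6.77185 + 14.2439) = 10.5079.
Running total after boundary: 175.279.
Correction k=1: B_{2}/2! · (f^{(1)}(23) − f^{(1)}(8)) = 1/12 · (0.322552 − 0.705401) = -0.0319041.
Partial sum through k=1: 175.247.
Correction k=2: B_{4}/4! · (f^{(3)}(23) − f^{(3)}(8)) = −1/720 · (0.000677583 − 0.00104096) = 5.04687e-07.
Partial sum through k=2: 175.247.
Correction k=3: B_{6}/6! · (f^{(5)}(23) − f^{(5)}(8)) = 1/30240 · (5.27417e-07 − 7.70725e-07) = -8.04590e-12.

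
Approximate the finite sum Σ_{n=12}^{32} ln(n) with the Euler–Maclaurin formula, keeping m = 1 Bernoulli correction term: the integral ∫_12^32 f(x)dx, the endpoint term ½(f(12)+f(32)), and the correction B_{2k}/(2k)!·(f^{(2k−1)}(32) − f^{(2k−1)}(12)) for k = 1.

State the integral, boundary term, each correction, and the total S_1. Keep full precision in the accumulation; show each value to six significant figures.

∫_12^32 ln(x) dx evaluates to 61.0847.
½[f(12) + f(32)] = ½[2.48491 + 3.46574] = 2.97532.
Running total after boundary: 64.0600.
Order-1 term: 1/12 · (0.0312500 − 0.0833333) = -0.00434028.

S_1 ≈ 64.0557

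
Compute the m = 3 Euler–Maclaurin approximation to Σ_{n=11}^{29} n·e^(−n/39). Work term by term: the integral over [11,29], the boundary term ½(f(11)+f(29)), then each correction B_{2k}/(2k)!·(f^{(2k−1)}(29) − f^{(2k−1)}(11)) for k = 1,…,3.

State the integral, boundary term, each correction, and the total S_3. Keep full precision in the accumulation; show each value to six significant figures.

S_3 ≈ 220.993

The integral term ∫_11^29 x·e^(−x/39) dx = 209.986.
½[f(11) + f(29)] = ½[8.29659 + 13.7867] = 11.0417.
Running total after boundary: 221.028.
k=1: B_{2}/(2)! × [f^{(1)}(29) − f^{(1)}(11)] = 1/12 × (0.121899 − 0.541502) = -0.0349670.
Partial sum through k=1: 220.993.
k=2: B_{4}/(4)! × [f^{(3)}(29) − f^{(3)}(11)] = −1/720 × (0.000705264 − 0.00134778) = 8.92382e-07.
Partial sum through k=2: 220.993.
k=3: B_{6}/(6)! × [f^{(5)}(29) − f^{(5)}(11)] = 1/30240 × (8.74678e-07 − 1.53816e-06) = -2.19405e-11.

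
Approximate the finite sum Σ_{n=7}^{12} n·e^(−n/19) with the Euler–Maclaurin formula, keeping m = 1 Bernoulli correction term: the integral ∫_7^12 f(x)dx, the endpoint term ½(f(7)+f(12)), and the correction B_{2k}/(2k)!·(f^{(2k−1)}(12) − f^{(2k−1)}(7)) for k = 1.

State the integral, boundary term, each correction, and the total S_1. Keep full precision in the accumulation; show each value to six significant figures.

Integral: ∫_7^12 x·e^(−x/19) dx = 28.5603.
Endpoint term: (f(7) + f(12))/2 = (4.84278 + 6.38102)/2 = 5.61190.
Integral + boundary = 34.1722.
Correction k=1: B_{2}/2! · (f^{(1)}(12) − f^{(1)}(7)) = 1/12 · (0.195908 − 0.436943) = -0.0200862.

S_1 ≈ 34.1521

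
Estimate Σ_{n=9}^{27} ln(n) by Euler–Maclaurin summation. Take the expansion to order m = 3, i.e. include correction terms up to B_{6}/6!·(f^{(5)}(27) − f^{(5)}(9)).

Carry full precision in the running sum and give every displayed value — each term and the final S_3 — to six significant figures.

S_3 ≈ 53.9529

∫_9^27 ln(x) dx evaluates to 51.2126.
Endpoint term: (f(9) + f(27))/2 = (2.19722 + 3.29584)/2 = 2.74653.
Integral + boundary = 53.9591.
Order-1 term: 1/12 · (0.0370370 − 0.111111) = -0.00617284.
After k=1: 53.9529.
Order-2 term: −1/720 · (0.000101611 − 0.00274348) = 3.66927e-06.
After k=2: 53.9529.
Order-3 term: 1/30240 · (1.67260e-06 − 0.000406442) = -1.33852e-08.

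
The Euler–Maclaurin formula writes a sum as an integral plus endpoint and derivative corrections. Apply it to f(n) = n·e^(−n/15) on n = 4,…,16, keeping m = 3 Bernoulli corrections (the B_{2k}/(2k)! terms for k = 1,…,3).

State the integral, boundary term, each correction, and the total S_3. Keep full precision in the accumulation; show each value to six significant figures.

The integral term ∫_4^16 x·e^(−x/15) dx = 58.2581.
Endpoint term: (f(4) + f(16))/2 = (3.06371 + 5.50646)/2 = 4.28509.
So far: 62.5432.
k=1: B_{2}/(2)! × [f^{(1)}(16) − f^{(1)}(4)] = 1/12 × (-0.0229436 − 0.561681) = -0.0487187.
Partial sum through k=1: 62.4944.
k=2: B_{4}/(4)! × [f^{(3)}(16) − f^{(3)}(4)] = −1/720 × (0.00295717 − 0.00930461) = 8.81589e-06.
Partial sum through k=2: 62.4944.
k=3: B_{6}/(6)! × [f^{(5)}(16) − f^{(5)}(4)] = 1/30240 × (2.67392e-05 − 7.16127e-05) = -1.48391e-09.

S_3 ≈ 62.4944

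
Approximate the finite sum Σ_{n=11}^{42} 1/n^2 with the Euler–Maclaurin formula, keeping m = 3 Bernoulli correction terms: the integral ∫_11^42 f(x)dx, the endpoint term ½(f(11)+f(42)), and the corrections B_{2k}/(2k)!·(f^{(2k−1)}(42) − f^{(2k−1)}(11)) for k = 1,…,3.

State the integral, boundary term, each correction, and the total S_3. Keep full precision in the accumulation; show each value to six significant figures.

S_3 ≈ 0.0716380

Integral: ∫_11^42 1/x^2 dx = 0.0670996.
Boundary: ½(f(11) + f(42)) = ½(0.00826446 + 0.000566893) = 0.00441568.
So far: 0.0715152.
k=1: B_{2}/(2)! × [f^{(1)}(42) − f^{(1)}(11)] = 1/12 × (-2.69949e-05 − (-0.00150263)) = 0.000122970.
Running total after k=1: 0.0716382.
k=2: B_{4}/(4)! × [f^{(3)}(42) − f^{(3)}(11)] = −1/720 × (-1.83639e-07 − (-0.000149021)) = -2.06719e-07.
Running total after k=2: 0.0716380.
k=3: B_{6}/(6)! × [f^{(5)}(42) − f^{(5)}(11)] = 1/30240 × (-3.12311e-09 − (-3.69474e-05)) = 1.22170e-09.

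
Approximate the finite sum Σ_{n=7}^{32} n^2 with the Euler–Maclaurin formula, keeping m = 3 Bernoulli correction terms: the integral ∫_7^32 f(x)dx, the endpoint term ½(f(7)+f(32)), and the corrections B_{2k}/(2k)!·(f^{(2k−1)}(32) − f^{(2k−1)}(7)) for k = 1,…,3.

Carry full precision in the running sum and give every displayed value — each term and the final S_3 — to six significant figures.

S_3 ≈ 11349.0

Integral: ∫_7^32 x^2 dx = 10808.3.
½[f(7) + f(32)] = ½[49.0000 + 1024.00] = 536.500.
So far: 11344.8.
Correction k=1: B_{2}/2! · (f^{(1)}(32) − f^{(1)}(7)) = 1/12 · (64.0000 − 14.0000) = 4.16667.
After k=1: 11349.0.
Correction k=2: B_{4}/4! · (f^{(3)}(32) − f^{(3)}(7)) = −1/720 · (0.00000 − 0.00000) = 0.00000.
After k=2: 11349.0.
Correction k=3: B_{6}/6! · (f^{(5)}(32) − f^{(5)}(7)) = 1/30240 · (0.00000 − 0.00000) = 0.00000.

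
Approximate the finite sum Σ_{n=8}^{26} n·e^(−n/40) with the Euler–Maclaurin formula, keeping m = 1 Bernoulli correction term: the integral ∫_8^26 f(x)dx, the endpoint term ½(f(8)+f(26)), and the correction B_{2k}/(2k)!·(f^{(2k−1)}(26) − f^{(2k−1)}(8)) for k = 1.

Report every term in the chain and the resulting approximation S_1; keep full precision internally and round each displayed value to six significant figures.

∫_8^26 x·e^(−x/40) dx evaluates to 193.762.
Endpoint term: (f(8) + f(26))/2 = (6.54985 + 13.5732)/2 = 10.0615.
Integral + boundary = 203.824.
k=1: B_{2}/(2)! × [f^{(1)}(26) − f^{(1)}(8)] = 1/12 × (0.182716 − 0.654985) = -0.0393557.

S_1 ≈ 203.784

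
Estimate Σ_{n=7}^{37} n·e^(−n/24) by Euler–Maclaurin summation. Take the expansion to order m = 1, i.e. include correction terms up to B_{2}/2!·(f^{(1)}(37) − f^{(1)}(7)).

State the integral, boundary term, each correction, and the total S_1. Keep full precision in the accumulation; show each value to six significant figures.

S_1 ≈ 248.970

∫_7^37 x·e^(−x/24) dx evaluates to 242.450.
Boundary: ½(f(7) + f(37)) = ½(5.22912 + 7.91889) = 6.57401.
Running total after boundary: 249.024.
Correction k=1: B_{2}/2! · (f^{(1)}(37) − f^{(1)}(7)) = 1/12 · (-0.115930 − 0.529137) = -0.0537556.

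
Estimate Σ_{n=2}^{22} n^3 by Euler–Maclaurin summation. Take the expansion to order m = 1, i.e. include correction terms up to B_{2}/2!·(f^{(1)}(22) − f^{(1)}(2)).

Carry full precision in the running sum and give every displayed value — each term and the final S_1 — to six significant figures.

∫_2^22 x^3 dx evaluates to 58560.0.
Boundary: ½(f(2) + f(22)) = ½(8.00000 + 10648.0) = 5328.00.
Running total after boundary: 63888.0.
Order-1 term: 1/12 · (1452.00 − 12.0000) = 120.000.

S_1 ≈ 64008.0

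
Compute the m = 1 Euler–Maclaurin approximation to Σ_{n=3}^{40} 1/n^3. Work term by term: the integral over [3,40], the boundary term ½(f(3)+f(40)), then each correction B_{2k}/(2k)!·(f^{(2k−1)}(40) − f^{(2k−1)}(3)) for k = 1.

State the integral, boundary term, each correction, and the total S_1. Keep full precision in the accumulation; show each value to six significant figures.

∫_3^40 1/x^3 dx evaluates to 0.0552431.
Endpoint term: (f(3) + f(40))/2 = (0.0370370 + 1.56250e-05)/2 = 0.0185263.
Integral + boundary = 0.0737694.
Correction k=1: B_{2}/2! · (f^{(1)}(40) − f^{(1)}(3)) = 1/12 · (-1.17187e-06 − (-0.0370370)) = 0.00308632.

S_1 ≈ 0.0768557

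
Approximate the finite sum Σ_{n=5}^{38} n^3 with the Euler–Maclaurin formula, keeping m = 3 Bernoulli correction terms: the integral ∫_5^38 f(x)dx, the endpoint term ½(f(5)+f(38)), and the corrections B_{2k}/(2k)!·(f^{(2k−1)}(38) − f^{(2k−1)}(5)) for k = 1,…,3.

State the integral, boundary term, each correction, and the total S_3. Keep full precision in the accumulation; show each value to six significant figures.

S_3 ≈ 548981

∫_5^38 x^3 dx evaluates to 521128.
Boundary: ½(f(5) + f(38)) = ½(125.000 + 54872.0) = 27498.5.
Running total after boundary: 548626.
k=1: B_{2}/(2)! × [f^{(1)}(38) − f^{(1)}(5)] = 1/12 × (4332.00 − 75.0000) = 354.750.
Running total after k=1: 548981.
k=2: B_{4}/(4)! × [f^{(3)}(38) − f^{(3)}(5)] = −1/720 × (6.00000 − 6.00000) = 0.00000.
Running total after k=2: 548981.
k=3: B_{6}/(6)! × [f^{(5)}(38) − f^{(5)}(5)] = 1/30240 × (0.00000 − 0.00000) = 0.00000.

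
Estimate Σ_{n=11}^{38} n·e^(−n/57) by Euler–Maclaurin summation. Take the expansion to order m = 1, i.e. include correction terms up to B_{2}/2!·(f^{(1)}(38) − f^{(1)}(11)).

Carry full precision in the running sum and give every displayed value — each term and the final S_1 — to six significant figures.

S_1 ≈ 429.843

Integral: ∫_11^38 x·e^(−x/57) dx = 415.594.
Endpoint term: (f(11) + f(38))/2 = (9.06946 + 19.5099)/2 = 14.2897.
Running total after boundary: 429.884.
Correction k=1: B_{2}/2! · (f^{(1)}(38) − f^{(1)}(11)) = 1/12 · (0.171139 − 0.665383) = -0.0411870.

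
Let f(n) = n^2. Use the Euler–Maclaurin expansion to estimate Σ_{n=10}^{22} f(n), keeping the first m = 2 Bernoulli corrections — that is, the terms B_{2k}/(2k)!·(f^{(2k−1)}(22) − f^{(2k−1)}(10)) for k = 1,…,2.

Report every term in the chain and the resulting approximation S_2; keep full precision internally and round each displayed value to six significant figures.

Integral: ∫_10^22 x^2 dx = 3216.00.
Endpoint term: (f(10) + f(22))/2 = (100.000 + 484.000)/2 = 292.000.
So far: 3508.00.
k=1: B_{2}/(2)! × [f^{(1)}(22) − f^{(1)}(10)] = 1/12 × (44.0000 − 20.0000) = 2.00000.
After k=1: 3510.00.
k=2: B_{4}/(4)! × [f^{(3)}(22) − f^{(3)}(10)] = −1/720 × (0.00000 − 0.00000) = 0.00000.

S_2 ≈ 3510.00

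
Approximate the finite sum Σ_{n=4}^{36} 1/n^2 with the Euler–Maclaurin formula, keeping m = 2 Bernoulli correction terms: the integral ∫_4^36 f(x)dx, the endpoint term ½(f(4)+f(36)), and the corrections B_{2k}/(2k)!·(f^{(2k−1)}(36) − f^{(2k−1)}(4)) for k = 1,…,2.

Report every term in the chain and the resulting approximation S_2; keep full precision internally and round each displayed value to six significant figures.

S_2 ≈ 0.256426

Integral: ∫_4^36 1/x^2 dx = 0.222222.
Boundary: ½(f(4) + f(36)) = ½(0.0625000 + 0.000771605) = 0.0316358.
Running total after boundary: 0.253858.
k=1: B_{2}/(2)! × [f^{(1)}(36) − f^{(1)}(4)] = 1/12 × (-4.28669e-05 − (-0.0312500)) = 0.00260059.
Running total after k=1: 0.256459.
k=2: B_{4}/(4)! × [f^{(3)}(36) − f^{(3)}(4)] = −1/720 × (-3.96916e-07 − (-0.0234375)) = -3.25515e-05.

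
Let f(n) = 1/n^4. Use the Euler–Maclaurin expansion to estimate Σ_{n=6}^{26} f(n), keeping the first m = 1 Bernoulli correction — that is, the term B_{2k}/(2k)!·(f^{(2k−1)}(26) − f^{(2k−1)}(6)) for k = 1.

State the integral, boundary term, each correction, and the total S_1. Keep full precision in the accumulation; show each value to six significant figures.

∫_6^26 1/x^4 dx evaluates to 0.00152424.
Boundary: ½(f(6) + f(26)) = ½(0.000771605 + 2.18830e-06) = 0.000386897.
Integral + boundary = 0.00191114.
Correction k=1: B_{2}/2! · (f^{(1)}(26) − f^{(1)}(6)) = 1/12 · (-3.36661e-07 − (-0.000514403)) = 4.28389e-05.

S_1 ≈ 0.00195398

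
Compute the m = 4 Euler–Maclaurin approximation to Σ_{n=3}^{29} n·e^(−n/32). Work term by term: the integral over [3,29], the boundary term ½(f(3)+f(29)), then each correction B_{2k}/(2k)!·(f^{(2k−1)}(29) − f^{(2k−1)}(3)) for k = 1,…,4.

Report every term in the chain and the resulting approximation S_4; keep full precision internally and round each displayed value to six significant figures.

S_4 ≈ 238.251

∫_3^29 x·e^(−x/32) dx evaluates to 231.092.
½[f(3) + f(29)] = ½[2.73153 + 11.7171] = 7.22430.
Integral + boundary = 238.317.
k=1: B_{2}/(2)! × [f^{(1)}(29) − f^{(1)}(3)] = 1/12 × (0.0378784 − 0.825150) = -0.0656060.
After k=1: 238.251.
k=2: B_{4}/(4)! × [f^{(3)}(29) − f^{(3)}(3)] = −1/720 × (0.000826124 − 0.00258415) = 2.44170e-06.
After k=2: 238.251.
k=3: B_{6}/(6)! × [f^{(5)}(29) − f^{(5)}(3)] = 1/30240 × (1.57740e-06 − 4.26025e-06) = -8.87184e-11.
After k=3: 238.251.
k=4: B_{8}/(8)! × [f^{(7)}(29) − f^{(7)}(3)] = −1/1209600 × (2.29301e-09 − 5.85635e-09) = 2.94589e-15.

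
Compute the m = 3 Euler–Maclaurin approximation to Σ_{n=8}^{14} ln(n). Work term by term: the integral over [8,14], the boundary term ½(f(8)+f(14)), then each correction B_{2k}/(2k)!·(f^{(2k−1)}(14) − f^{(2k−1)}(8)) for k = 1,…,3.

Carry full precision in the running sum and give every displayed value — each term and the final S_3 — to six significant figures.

Integral: ∫_8^14 ln(x) dx = 14.3113.
½[f(8) + f(14)] = ½[2.07944 + 2.63906] = 2.35925.
So far: 16.6705.
k=1: B_{2}/(2)! × [f^{(1)}(14) − f^{(1)}(8)] = 1/12 × (0.0714286 − 0.125000) = -0.00446429.
Partial sum through k=1: 16.6661.
k=2: B_{4}/(4)! × [f^{(3)}(14) − f^{(3)}(8)] = −1/720 × (0.000728863 − 0.00390625) = 4.41304e-06.
Partial sum through k=2: 16.6661.
k=3: B_{6}/(6)! × [f^{(5)}(14) − f^{(5)}(8)] = 1/30240 × (4.46243e-05 − 0.000732422) = -2.27446e-08.

S_3 ≈ 16.6661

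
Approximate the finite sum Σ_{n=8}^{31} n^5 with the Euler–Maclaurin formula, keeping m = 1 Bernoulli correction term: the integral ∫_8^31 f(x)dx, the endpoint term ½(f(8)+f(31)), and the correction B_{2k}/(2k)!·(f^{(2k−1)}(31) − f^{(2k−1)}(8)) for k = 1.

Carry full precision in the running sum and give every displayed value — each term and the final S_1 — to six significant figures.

S_1 ≈ 1.62588e+08

The integral term ∫_8^31 x^5 dx = 1.47874e+08.
Endpoint term: (f(8) + f(31))/2 = (32768.0 + 2.86292e+07)/2 = 1.43310e+07.
Integral + boundary = 1.62205e+08.
k=1: B_{2}/(2)! × [f^{(1)}(31) − f^{(1)}(8)] = 1/12 × (4.61760e+06 − 20480.0) = 383094.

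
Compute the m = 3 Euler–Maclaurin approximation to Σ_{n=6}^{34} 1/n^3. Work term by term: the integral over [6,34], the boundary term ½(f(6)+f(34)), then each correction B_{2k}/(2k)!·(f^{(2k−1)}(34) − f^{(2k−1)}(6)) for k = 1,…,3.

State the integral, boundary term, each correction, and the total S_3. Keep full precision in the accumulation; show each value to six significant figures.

S_3 ≈ 0.0159749

The integral term ∫_6^34 1/x^3 dx = 0.0134564.
½[f(6) + f(34)] = ½[0.00462963 + 2.54427e-05] = 0.00232754.
Integral + boundary = 0.0157839.
Order-1 term: 1/12 · (-2.24494e-06 − (-0.00231481)) = 0.000192714.
Partial sum through k=1: 0.0159766.
Order-2 term: −1/720 · (-3.88399e-08 − (-0.00128601)) = -1.78607e-06.
Partial sum through k=2: 0.0159748.
Order-3 term: 1/30240 · (-1.41114e-09 − (-0.00150034)) = 4.96145e-08.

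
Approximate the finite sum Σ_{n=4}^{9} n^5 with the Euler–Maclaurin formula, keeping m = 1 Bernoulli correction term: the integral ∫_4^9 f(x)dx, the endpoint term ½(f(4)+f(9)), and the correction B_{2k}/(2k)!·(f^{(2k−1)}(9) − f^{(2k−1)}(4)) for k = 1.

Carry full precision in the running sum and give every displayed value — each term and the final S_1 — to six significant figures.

∫_4^9 x^5 dx evaluates to 87890.8.
Endpoint term: (f(4) + f(9))/2 = (1024.00 + 59049.0)/2 = 30036.5.
Integral + boundary = 117927.
Order-1 term: 1/12 · (32805.0 − 1280.00) = 2627.08.

S_1 ≈ 120554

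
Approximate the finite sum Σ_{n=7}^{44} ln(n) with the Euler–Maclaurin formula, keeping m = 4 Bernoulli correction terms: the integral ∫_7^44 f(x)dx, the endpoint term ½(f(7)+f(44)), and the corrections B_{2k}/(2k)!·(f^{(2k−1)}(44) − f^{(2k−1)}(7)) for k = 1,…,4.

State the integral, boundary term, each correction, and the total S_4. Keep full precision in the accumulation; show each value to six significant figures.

The integral term ∫_7^44 ln(x) dx = 115.883.
½[f(7) + f(44)] = ½[1.94591 + 3.78419] = 2.86505.
Integral + boundary = 118.748.
Correction k=1: B_{2}/2! · (f^{(1)}(44) − f^{(1)}(7)) = 1/12 · (0.0227273 − 0.142857) = -0.0100108.
After k=1: 118.738.
Correction k=2: B_{4}/4! · (f^{(3)}(44) − f^{(3)}(7)) = −1/720 · (2.34786e-05 − 0.00583090) = 8.06587e-06.
After k=2: 118.738.
Correction k=3: B_{6}/6! · (f^{(5)}(44) − f^{(5)}(7)) = 1/30240 · (1.45528e-07 − 0.00142798) = -4.72166e-08.
After k=3: 118.738.
Correction k=4: B_{8}/8! · (f^{(7)}(44) − f^{(7)}(7)) = −1/1209600 · (2.25509e-09 − 0.000874271) = 7.22775e-10.

S_4 ≈ 118.738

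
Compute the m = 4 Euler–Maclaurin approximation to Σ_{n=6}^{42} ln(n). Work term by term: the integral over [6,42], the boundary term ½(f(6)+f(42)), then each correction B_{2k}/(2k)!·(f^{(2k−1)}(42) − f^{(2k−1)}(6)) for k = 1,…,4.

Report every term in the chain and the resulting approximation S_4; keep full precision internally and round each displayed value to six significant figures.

∫_6^42 ln(x) dx evaluates to 110.232.
Boundary: ½(f(6) + f(42)) = ½(1.79176 + 3.73767) = 2.76471.
Integral + boundary = 112.996.
Order-1 term: 1/12 · (0.0238095 − 0.166667) = -0.0119048.
After k=1: 112.984.
Order-2 term: −1/720 · (2.69949e-05 − 0.00925926) = 1.28226e-05.
After k=2: 112.984.
Order-3 term: 1/30240 · (1.83639e-07 − 0.00308642) = -1.02058e-07.
After k=3: 112.984.
Order-4 term: −1/1209600 · (3.12311e-09 − 0.00257202) = 2.12633e-09.

S_4 ≈ 112.984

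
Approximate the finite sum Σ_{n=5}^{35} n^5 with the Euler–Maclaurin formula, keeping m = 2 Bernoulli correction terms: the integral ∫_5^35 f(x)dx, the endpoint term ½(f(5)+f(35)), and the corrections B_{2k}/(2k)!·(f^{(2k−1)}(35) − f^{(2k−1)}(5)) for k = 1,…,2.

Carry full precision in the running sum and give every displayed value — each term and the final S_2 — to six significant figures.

S_2 ≈ 3.33262e+08

∫_5^35 x^5 dx evaluates to 3.06375e+08.
Boundary: ½(f(5) + f(35)) = ½(3125.00 + 5.25219e+07) = 2.62625e+07.
So far: 3.32638e+08.
Correction k=1: B_{2}/2! · (f^{(1)}(35) − f^{(1)}(5)) = 1/12 · (7.50312e+06 − 3125.00) = 625000.
Partial sum through k=1: 3.33262e+08.
Correction k=2: B_{4}/4! · (f^{(3)}(35) − f^{(3)}(5)) = −1/720 · (73500.0 − 1500.00) = -100.000.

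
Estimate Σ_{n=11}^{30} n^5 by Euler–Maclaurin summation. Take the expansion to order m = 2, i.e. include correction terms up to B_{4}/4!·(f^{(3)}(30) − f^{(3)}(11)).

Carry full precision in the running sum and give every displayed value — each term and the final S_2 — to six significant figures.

∫_11^30 x^5 dx evaluates to 1.21205e+08.
½[f(11) + f(30)] = ½[161051 + 2.43000e+07] = 1.22305e+07.
Running total after boundary: 1.33435e+08.
Order-1 term: 1/12 · (4.05000e+06 − 73205.0) = 331400.
After k=1: 1.33767e+08.
Order-2 term: −1/720 · (54000.0 − 7260.00) = -64.9167.

S_2 ≈ 1.33767e+08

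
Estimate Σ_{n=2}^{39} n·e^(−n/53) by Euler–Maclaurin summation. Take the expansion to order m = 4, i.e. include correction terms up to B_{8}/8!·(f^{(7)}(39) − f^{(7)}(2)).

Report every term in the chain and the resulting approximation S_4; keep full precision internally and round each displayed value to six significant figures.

Integral: ∫_2^39 x·e^(−x/53) dx = 470.965.
Boundary: ½(f(2) + f(39)) = ½(1.92593 + 18.6848) = 10.3054.
Integral + boundary = 481.271.
Order-1 term: 1/12 · (0.126554 − 0.926629) = -0.0666729.
Partial sum through k=1: 481.204.
Order-2 term: −1/720 · (0.000386170 − 0.00101551) = 8.74081e-07.
Partial sum through k=2: 481.204.
Order-3 term: 1/30240 · (2.58913e-07 − 6.05603e-07) = -1.14646e-11.
Partial sum through k=3: 481.204.
Order-4 term: −1/1209600 · (1.35404e-10 − 3.02487e-10) = 1.38131e-16.

S_4 ≈ 481.204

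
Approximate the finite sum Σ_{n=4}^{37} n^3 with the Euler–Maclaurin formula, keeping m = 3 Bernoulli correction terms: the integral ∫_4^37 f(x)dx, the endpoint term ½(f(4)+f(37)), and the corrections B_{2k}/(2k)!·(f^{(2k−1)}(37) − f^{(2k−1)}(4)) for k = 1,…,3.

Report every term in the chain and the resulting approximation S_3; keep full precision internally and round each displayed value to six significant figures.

S_3 ≈ 494173

The integral term ∫_4^37 x^3 dx = 468476.
Boundary: ½(f(4) + f(37)) = ½(64.0000 + 50653.0) = 25358.5.
So far: 493835.
Order-1 term: 1/12 · (4107.00 − 48.0000) = 338.250.
Running total after k=1: 494173.
Order-2 term: −1/720 · (6.00000 − 6.00000) = 0.00000.
Running total after k=2: 494173.
Order-3 term: 1/30240 · (0.00000 − 0.00000) = 0.00000.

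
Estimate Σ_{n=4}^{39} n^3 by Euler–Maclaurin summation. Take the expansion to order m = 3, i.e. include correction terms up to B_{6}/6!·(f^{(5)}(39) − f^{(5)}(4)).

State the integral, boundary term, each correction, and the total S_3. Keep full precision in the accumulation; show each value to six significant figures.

S_3 ≈ 608364

Integral: ∫_4^39 x^3 dx = 578296.
Boundary: ½(f(4) + f(39)) = ½(64.0000 + 59319.0) = 29691.5.
So far: 607988.
k=1: B_{2}/(2)! × [f^{(1)}(39) − f^{(1)}(4)] = 1/12 × (4563.00 − 48.0000) = 376.250.
Partial sum through k=1: 608364.
k=2: B_{4}/(4)! × [f^{(3)}(39) − f^{(3)}(4)] = −1/720 × (6.00000 − 6.00000) = 0.00000.
Partial sum through k=2: 608364.
k=3: B_{6}/(6)! × [f^{(5)}(39) − f^{(5)}(4)] = 1/30240 × (0.00000 − 0.00000) = 0.00000.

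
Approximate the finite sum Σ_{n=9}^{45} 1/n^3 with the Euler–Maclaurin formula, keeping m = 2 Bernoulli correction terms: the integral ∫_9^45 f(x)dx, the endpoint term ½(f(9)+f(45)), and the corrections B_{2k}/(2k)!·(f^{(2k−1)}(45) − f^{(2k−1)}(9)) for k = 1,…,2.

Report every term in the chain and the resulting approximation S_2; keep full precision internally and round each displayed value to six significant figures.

∫_9^45 1/x^3 dx evaluates to 0.00592593.
Endpoint term: (f(9) + f(45))/2 = (0.00137174 + 1.09739e-05)/2 = 0.000691358.
Running total after boundary: 0.00661728.
Order-1 term: 1/12 · (-7.31596e-07 − (-0.000457247)) = 3.80430e-05.
Running total after k=1: 0.00665533.
Order-2 term: −1/720 · (-7.22564e-09 − (-0.000112901)) = -1.56796e-07.

S_2 ≈ 0.00665517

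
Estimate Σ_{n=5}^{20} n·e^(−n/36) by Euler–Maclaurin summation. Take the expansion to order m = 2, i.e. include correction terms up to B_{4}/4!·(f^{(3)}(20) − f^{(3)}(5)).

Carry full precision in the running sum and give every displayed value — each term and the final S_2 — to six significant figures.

Integral: ∫_5^20 x·e^(−x/36) dx = 127.912.
Endpoint term: (f(5) + f(20))/2 = (4.35162 + 11.4751)/2 = 7.91335.
So far: 135.826.
Order-1 term: 1/12 · (0.255002 − 0.749446) = -0.0412037.
After k=1: 135.785.
Order-2 term: −1/720 · (0.00108218 − 0.00192137) = 1.16554e-06.

S_2 ≈ 135.785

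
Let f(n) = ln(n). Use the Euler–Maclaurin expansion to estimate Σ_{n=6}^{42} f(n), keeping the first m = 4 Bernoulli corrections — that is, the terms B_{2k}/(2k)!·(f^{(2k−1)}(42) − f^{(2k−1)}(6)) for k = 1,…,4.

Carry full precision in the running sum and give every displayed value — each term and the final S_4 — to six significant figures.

S_4 ≈ 112.984

∫_6^42 ln(x) dx evaluates to 110.232.
½[f(6) + f(42)] = ½[1.79176 + 3.73767] = 2.76471.
Running total after boundary: 112.996.
Order-1 term: 1/12 · (0.0238095 − 0.166667) = -0.0119048.
Partial sum through k=1: 112.984.
Order-2 term: −1/720 · (2.69949e-05 − 0.00925926) = 1.28226e-05.
Partial sum through k=2: 112.984.
Order-3 term: 1/30240 · (1.83639e-07 − 0.00308642) = -1.02058e-07.
Partial sum through k=3: 112.984.
Order-4 term: −1/1209600 · (3.12311e-09 − 0.00257202) = 2.12633e-09.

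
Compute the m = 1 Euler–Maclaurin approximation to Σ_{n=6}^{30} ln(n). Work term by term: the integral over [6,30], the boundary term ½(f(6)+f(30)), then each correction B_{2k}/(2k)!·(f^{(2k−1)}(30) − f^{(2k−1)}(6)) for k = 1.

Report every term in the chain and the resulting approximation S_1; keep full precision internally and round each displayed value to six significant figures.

S_1 ≈ 69.8707

∫_6^30 ln(x) dx evaluates to 67.2854.
Boundary: ½(f(6) + f(30)) = ½(1.79176 + 3.40120) = 2.59648.
So far: 69.8818.
Correction k=1: B_{2}/2! · (f^{(1)}(30) − f^{(1)}(6)) = 1/12 · (0.0333333 − 0.166667) = -0.0111111.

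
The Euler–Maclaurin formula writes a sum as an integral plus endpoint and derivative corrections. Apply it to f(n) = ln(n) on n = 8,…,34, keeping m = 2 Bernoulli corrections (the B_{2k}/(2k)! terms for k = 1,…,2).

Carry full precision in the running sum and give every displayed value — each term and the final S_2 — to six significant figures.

S_2 ≈ 80.0557

The integral term ∫_8^34 ln(x) dx = 77.2607.
Endpoint term: (f(8) + f(34))/2 = (2.07944 + 3.52636)/2 = 2.80290.
So far: 80.0636.
k=1: B_{2}/(2)! × [f^{(1)}(34) − f^{(1)}(8)] = 1/12 × (0.0294118 − 0.125000) = -0.00796569.
After k=1: 80.0557.
k=2: B_{4}/(4)! × [f^{(3)}(34) − f^{(3)}(8)] = −1/720 × (5.08854e-05 − 0.00390625) = 5.35467e-06.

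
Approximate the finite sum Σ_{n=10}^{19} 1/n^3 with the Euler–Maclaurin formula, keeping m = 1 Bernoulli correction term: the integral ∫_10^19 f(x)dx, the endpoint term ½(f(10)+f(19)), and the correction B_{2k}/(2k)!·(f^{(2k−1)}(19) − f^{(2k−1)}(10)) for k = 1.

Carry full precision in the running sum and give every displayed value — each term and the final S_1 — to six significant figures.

∫_10^19 1/x^3 dx evaluates to 0.00361496.
Boundary: ½(f(10) + f(19)) = ½(0.00100000 + 0.000145794) = 0.000572897.
Running total after boundary: 0.00418786.
k=1: B_{2}/(2)! × [f^{(1)}(19) − f^{(1)}(10)] = 1/12 × (-2.30201e-05 − (-0.000300000)) = 2.30817e-05.

S_1 ≈ 0.00421094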